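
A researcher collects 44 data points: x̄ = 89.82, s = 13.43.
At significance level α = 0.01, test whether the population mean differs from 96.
One-sample t-test:
H₀: μ = 96
H₁: μ ≠ 96
df = n - 1 = 43
t = (x̄ - μ₀) / (s/√n) = (89.82 - 96) / (13.43/√44) = -3.052
p-value = 0.0039

Since p-value < α = 0.01, we reject H₀.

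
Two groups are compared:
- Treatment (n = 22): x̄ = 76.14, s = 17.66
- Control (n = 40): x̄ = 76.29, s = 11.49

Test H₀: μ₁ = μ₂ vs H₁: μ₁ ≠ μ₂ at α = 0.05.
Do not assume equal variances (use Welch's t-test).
Welch's two-sample t-test:
H₀: μ₁ = μ₂
H₁: μ₁ ≠ μ₂
s₁²/n₁ = 17.66²/22 = 14.1762,  s₂²/n₂ = 11.49²/40 = 3.3005
SE = √(s₁²/n₁ + s₂²/n₂) = √(14.1762 + 3.3005) = 4.1805
df (Welch-Satterthwaite) = (s₁²/n₁ + s₂²/n₂)² / [(s₁²/n₁)²/(n₁-1) + (s₂²/n₂)²/(n₂-1)] ≈ 31.01
t = (x̄₁ - x̄₂) / SE = (76.14 - 76.29) / 4.1805 = -0.15 / 4.1805 = -0.036
p-value = 0.9716

Since p-value > α = 0.05, we fail to reject H₀.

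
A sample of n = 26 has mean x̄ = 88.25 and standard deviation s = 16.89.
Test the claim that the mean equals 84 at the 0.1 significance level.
One-sample t-test:
H₀: μ = 84
H₁: μ ≠ 84
df = n - 1 = 25
t = (x̄ - μ₀) / (s/√n) = (88.25 - 84) / (16.89/√26) = 1.283
p-value = 0.2112

Since p-value > α = 0.1, we fail to reject H₀.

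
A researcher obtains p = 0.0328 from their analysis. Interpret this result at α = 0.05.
Since p = 0.0328 < α = 0.05, reject H₀.
There is sufficient evidence to reject the null hypothesis; the result is statistically significant at the 0.05 level.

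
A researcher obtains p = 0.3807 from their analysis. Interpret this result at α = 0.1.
Since p = 0.3807 > α = 0.1, fail to reject H₀.
There is insufficient evidence to reject the null hypothesis; the result is not statistically significant at the 0.1 level.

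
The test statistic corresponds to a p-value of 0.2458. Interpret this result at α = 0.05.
Since p = 0.2458 > α = 0.05, fail to reject H₀.
There is insufficient evidence to reject the null hypothesis; the result is not statistically significant at the 0.05 level.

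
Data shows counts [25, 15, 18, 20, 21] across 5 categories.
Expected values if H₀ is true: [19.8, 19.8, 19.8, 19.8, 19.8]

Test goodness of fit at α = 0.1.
Chi-square goodness of fit test:
H₀: observed counts match expected distribution
H₁: observed counts differ from expected distribution
df = k - 1 = 4
χ² = Σ(O - E)²/E
   = (25 - 19.8)²/19.8 + (15 - 19.8)²/19.8 + (18 - 19.8)²/19.8 + (20 - 19.8)²/19.8 + (21 - 19.8)²/19.8
   = 1.366 + 1.164 + 0.164 + 0.002 + 0.073
   = 2.77
p-value = 0.5974

Since p-value > α = 0.1, we fail to reject H₀.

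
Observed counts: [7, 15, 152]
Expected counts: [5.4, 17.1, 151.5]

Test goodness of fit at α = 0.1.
Chi-square goodness of fit test:
H₀: observed counts match expected distribution
H₁: observed counts differ from expected distribution
df = k - 1 = 2
χ² = Σ(O - E)²/E
   = (7 - 5.4)²/5.4 + (15 - 17.1)²/17.1 + (152 - 151.5)²/151.5
   = 0.474 + 0.258 + 0.002
   = 0.73
p-value = 0.6929

Since p-value > α = 0.1, we fail to reject H₀.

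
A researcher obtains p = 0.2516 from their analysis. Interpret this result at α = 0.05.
Since p = 0.2516 > α = 0.05, fail to reject H₀.
There is insufficient evidence to reject the null hypothesis; the result is not statistically significant at the 0.05 level.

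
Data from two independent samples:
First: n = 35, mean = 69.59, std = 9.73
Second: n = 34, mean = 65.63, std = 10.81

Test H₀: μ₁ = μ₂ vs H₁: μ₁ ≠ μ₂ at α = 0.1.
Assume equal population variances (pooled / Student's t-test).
Student's two-sample t-test (equal variances):
H₀: μ₁ = μ₂
H₁: μ₁ ≠ μ₂
df = n₁ + n₂ - 2 = 67
Pooled variance s_p² = [(n₁-1)s₁² + (n₂-1)s₂²] / (n₁ + n₂ - 2) = [(34)(9.73²) + (33)(10.81²)] / 67 = 105.5990
SE = √(s_p²(1/n₁ + 1/n₂)) = √(105.5990 × (1/35 + 1/34)) = 2.4745
t = (x̄₁ - x̄₂) / SE = (69.59 - 65.63) / 2.4745 = 3.96 / 2.4745 = 1.600
p-value = 0.1142

Since p-value > α = 0.1, we fail to reject H₀.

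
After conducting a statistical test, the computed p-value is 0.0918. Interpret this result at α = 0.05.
Since p = 0.0918 > α = 0.05, fail to reject H₀.
There is insufficient evidence to reject the null hypothesis; the result is not statistically significant at the 0.05 level.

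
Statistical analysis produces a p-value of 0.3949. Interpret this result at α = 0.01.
Since p = 0.3949 > α = 0.01, fail to reject H₀.
There is insufficient evidence to reject the null hypothesis; the result is not statistically significant at the 0.01 level.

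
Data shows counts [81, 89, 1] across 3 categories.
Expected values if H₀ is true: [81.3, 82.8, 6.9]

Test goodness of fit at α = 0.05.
Chi-square goodness of fit test:
H₀: observed counts match expected distribution
H₁: observed counts differ from expected distribution
df = k - 1 = 2
χ² = Σ(O - E)²/E
   = (81 - 81.3)²/81.3 + (89 - 82.8)²/82.8 + (1 - 6.9)²/6.9
   = 0.001 + 0.464 + 5.045
   = 5.51
p-value = 0.0636

Since p-value > α = 0.05, we fail to reject H₀.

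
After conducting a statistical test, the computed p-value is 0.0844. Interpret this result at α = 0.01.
Since p = 0.0844 > α = 0.01, fail to reject H₀.
There is insufficient evidence to reject the null hypothesis; the result is not statistically significant at the 0.01 level.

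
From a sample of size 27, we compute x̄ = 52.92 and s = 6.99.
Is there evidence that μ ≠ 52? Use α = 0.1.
One-sample t-test:
H₀: μ = 52
H₁: μ ≠ 52
df = n - 1 = 26
t = (x̄ - μ₀) / (s/√n) = (52.92 - 52) / (6.99/√27) = 0.684
p-value = 0.5001

Since p-value > α = 0.1, we fail to reject H₀.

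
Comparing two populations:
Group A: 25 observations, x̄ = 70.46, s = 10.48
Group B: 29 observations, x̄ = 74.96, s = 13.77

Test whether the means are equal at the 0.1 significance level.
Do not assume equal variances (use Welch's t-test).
Welch's two-sample t-test:
H₀: μ₁ = μ₂
H₁: μ₁ ≠ μ₂
s₁²/n₁ = 10.48²/25 = 4.3932,  s₂²/n₂ = 13.77²/29 = 6.5384
SE = √(s₁²/n₁ + s₂²/n₂) = √(4.3932 + 6.5384) = 3.3063
df (Welch-Satterthwaite) = (s₁²/n₁ + s₂²/n₂)² / [(s₁²/n₁)²/(n₁-1) + (s₂²/n₂)²/(n₂-1)] ≈ 51.27
t = (x̄₁ - x̄₂) / SE = (70.46 - 74.96) / 3.3063 = -4.50 / 3.3063 = -1.361
p-value = 0.1795

Since p-value > α = 0.1, we fail to reject H₀.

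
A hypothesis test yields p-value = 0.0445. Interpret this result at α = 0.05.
Since p = 0.0445 < α = 0.05, reject H₀.
There is sufficient evidence to reject the null hypothesis; the result is statistically significant at the 0.05 level.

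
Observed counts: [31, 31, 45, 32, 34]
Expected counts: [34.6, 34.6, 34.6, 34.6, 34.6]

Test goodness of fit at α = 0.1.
Chi-square goodness of fit test:
H₀: observed counts match expected distribution
H₁: observed counts differ from expected distribution
df = k - 1 = 4
χ² = Σ(O - E)²/E
   = (31 - 34.6)²/34.6 + (31 - 34.6)²/34.6 + (45 - 34.6)²/34.6 + (32 - 34.6)²/34.6 + (34 - 34.6)²/34.6
   = 0.375 + 0.375 + 3.126 + 0.195 + 0.010
   = 4.08
p-value = 0.3952

Since p-value > α = 0.1, we fail to reject H₀.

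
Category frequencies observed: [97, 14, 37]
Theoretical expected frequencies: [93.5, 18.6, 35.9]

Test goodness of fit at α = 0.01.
Chi-square goodness of fit test:
H₀: observed counts match expected distribution
H₁: observed counts differ from expected distribution
df = k - 1 = 2
χ² = Σ(O - E)²/E
   = (97 - 93.5)²/93.5 + (14 - 18.6)²/18.6 + (37 - 35.9)²/35.9
   = 0.131 + 1.138 + 0.034
   = 1.30
p-value = 0.5214

Since p-value > α = 0.01, we fail to reject H₀.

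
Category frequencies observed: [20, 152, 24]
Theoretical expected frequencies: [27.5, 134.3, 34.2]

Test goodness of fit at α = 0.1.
Chi-square goodness of fit test:
H₀: observed counts match expected distribution
H₁: observed counts differ from expected distribution
df = k - 1 = 2
χ² = Σ(O - E)²/E
   = (20 - 27.5)²/27.5 + (152 - 134.3)²/134.3 + (24 - 34.2)²/34.2
   = 2.045 + 2.333 + 3.042
   = 7.42
p-value = 0.0245

Since p-value < α = 0.1, we reject H₀.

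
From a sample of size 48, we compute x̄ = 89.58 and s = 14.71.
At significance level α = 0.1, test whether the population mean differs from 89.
One-sample t-test:
H₀: μ = 89
H₁: μ ≠ 89
df = n - 1 = 47
t = (x̄ - μ₀) / (s/√n) = (89.58 - 89) / (14.71/√48) = 0.273
p-value = 0.7859

Since p-value > α = 0.1, we fail to reject H₀.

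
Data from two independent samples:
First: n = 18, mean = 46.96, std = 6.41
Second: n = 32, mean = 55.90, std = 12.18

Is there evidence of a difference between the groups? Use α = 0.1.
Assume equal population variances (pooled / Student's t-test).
Student's two-sample t-test (equal variances):
H₀: μ₁ = μ₂
H₁: μ₁ ≠ μ₂
df = n₁ + n₂ - 2 = 48
Pooled variance s_p² = [(n₁-1)s₁² + (n₂-1)s₂²] / (n₁ + n₂ - 2) = [(17)(6.41²) + (31)(12.18²)] / 48 = 110.3630
SE = √(s_p²(1/n₁ + 1/n₂)) = √(110.3630 × (1/18 + 1/32)) = 3.0952
t = (x̄₁ - x̄₂) / SE = (46.96 - 55.90) / 3.0952 = -8.94 / 3.0952 = -2.888
p-value = 0.0058

Since p-value < α = 0.1, we reject H₀.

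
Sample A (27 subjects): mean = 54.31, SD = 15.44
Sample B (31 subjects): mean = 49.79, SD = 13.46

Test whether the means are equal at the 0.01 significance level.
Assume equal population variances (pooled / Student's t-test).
Student's two-sample t-test (equal variances):
H₀: μ₁ = μ₂
H₁: μ₁ ≠ μ₂
df = n₁ + n₂ - 2 = 56
Pooled variance s_p² = [(n₁-1)s₁² + (n₂-1)s₂²] / (n₁ + n₂ - 2) = [(26)(15.44²) + (30)(13.46²)] / 56 = 207.7390
SE = √(s_p²(1/n₁ + 1/n₂)) = √(207.7390 × (1/27 + 1/31)) = 3.7941
t = (x̄₁ - x̄₂) / SE = (54.31 - 49.79) / 3.7941 = 4.52 / 3.7941 = 1.191
p-value = 0.2386

Since p-value > α = 0.01, we fail to reject H₀.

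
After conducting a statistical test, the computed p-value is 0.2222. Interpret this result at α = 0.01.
Since p = 0.2222 > α = 0.01, fail to reject H₀.
There is insufficient evidence to reject the null hypothesis; the result is not statistically significant at the 0.01 level.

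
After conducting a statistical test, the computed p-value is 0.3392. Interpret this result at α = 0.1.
Since p = 0.3392 > α = 0.1, fail to reject H₀.
There is insufficient evidence to reject the null hypothesis; the result is not statistically significant at the 0.1 level.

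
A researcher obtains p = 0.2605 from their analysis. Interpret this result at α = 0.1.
Since p = 0.2605 > α = 0.1, fail to reject H₀.
There is insufficient evidence to reject the null hypothesis; the result is not statistically significant at the 0.1 level.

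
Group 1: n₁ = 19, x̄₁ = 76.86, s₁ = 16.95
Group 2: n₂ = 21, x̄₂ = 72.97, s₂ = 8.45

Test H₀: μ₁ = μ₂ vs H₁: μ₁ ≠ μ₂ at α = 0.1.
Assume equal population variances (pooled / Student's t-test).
Student's two-sample t-test (equal variances):
H₀: μ₁ = μ₂
H₁: μ₁ ≠ μ₂
df = n₁ + n₂ - 2 = 38
Pooled variance s_p² = [(n₁-1)s₁² + (n₂-1)s₂²] / (n₁ + n₂ - 2) = [(18)(16.95²) + (20)(8.45²)] / 38 = 173.6709
SE = √(s_p²(1/n₁ + 1/n₂)) = √(173.6709 × (1/19 + 1/21)) = 4.1726
t = (x̄₁ - x̄₂) / SE = (76.86 - 72.97) / 4.1726 = 3.89 / 4.1726 = 0.932
p-value = 0.3571

Since p-value > α = 0.1, we fail to reject H₀.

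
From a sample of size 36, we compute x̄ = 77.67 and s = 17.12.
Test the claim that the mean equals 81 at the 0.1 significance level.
One-sample t-test:
H₀: μ = 81
H₁: μ ≠ 81
df = n - 1 = 35
t = (x̄ - μ₀) / (s/√n) = (77.67 - 81) / (17.12/√36) = -1.167
p-value = 0.2511

Since p-value > α = 0.1, we fail to reject H₀.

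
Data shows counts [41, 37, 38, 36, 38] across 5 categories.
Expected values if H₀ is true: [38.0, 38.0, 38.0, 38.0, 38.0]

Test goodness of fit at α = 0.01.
Chi-square goodness of fit test:
H₀: observed counts match expected distribution
H₁: observed counts differ from expected distribution
df = k - 1 = 4
χ² = Σ(O - E)²/E
   = (41 - 38.0)²/38.0 + (37 - 38.0)²/38.0 + (38 - 38.0)²/38.0 + (36 - 38.0)²/38.0 + (38 - 38.0)²/38.0
   = 0.237 + 0.026 + 0.000 + 0.105 + 0.000
   = 0.37
p-value = 0.9850

Since p-value > α = 0.01, we fail to reject H₀.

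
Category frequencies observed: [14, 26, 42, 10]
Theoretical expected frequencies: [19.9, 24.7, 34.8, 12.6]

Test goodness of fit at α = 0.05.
Chi-square goodness of fit test:
H₀: observed counts match expected distribution
H₁: observed counts differ from expected distribution
df = k - 1 = 3
χ² = Σ(O - E)²/E
   = (14 - 19.9)²/19.9 + (26 - 24.7)²/24.7 + (42 - 34.8)²/34.8 + (10 - 12.6)²/12.6
   = 1.749 + 0.068 + 1.490 + 0.537
   = 3.84
p-value = 0.2788

Since p-value > α = 0.05, we fail to reject H₀.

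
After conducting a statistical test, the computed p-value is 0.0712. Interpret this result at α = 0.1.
Since p = 0.0712 < α = 0.1, reject H₀.
There is sufficient evidence to reject the null hypothesis; the result is statistically significant at the 0.1 level.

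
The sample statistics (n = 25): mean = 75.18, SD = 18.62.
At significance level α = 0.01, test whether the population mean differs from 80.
One-sample t-test:
H₀: μ = 80
H₁: μ ≠ 80
df = n - 1 = 24
t = (x̄ - μ₀) / (s/√n) = (75.18 - 80) / (18.62/√25) = -1.294
p-value = 0.2079

Since p-value > α = 0.01, we fail to reject H₀.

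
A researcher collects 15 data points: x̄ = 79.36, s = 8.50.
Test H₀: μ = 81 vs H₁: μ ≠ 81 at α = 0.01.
One-sample t-test:
H₀: μ = 81
H₁: μ ≠ 81
df = n - 1 = 14
t = (x̄ - μ₀) / (s/√n) = (79.36 - 81) / (8.50/√15) = -0.747
p-value = 0.4673

Since p-value > α = 0.01, we fail to reject H₀.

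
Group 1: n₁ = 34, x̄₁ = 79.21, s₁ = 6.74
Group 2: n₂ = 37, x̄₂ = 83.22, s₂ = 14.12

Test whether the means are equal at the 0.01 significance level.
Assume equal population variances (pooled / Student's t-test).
Student's two-sample t-test (equal variances):
H₀: μ₁ = μ₂
H₁: μ₁ ≠ μ₂
df = n₁ + n₂ - 2 = 69
Pooled variance s_p² = [(n₁-1)s₁² + (n₂-1)s₂²] / (n₁ + n₂ - 2) = [(33)(6.74²) + (36)(14.12²)] / 69 = 125.7477
SE = √(s_p²(1/n₁ + 1/n₂)) = √(125.7477 × (1/34 + 1/37)) = 2.6640
t = (x̄₁ - x̄₂) / SE = (79.21 - 83.22) / 2.6640 = -4.01 / 2.6640 = -1.505
p-value = 0.1368

Since p-value > α = 0.01, we fail to reject H₀.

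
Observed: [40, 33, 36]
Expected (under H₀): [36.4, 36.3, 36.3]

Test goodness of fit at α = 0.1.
Chi-square goodness of fit test:
H₀: observed counts match expected distribution
H₁: observed counts differ from expected distribution
df = k - 1 = 2
χ² = Σ(O - E)²/E
   = (40 - 36.4)²/36.4 + (33 - 36.3)²/36.3 + (36 - 36.3)²/36.3
   = 0.356 + 0.300 + 0.002
   = 0.66
p-value = 0.7195

Since p-value > α = 0.1, we fail to reject H₀.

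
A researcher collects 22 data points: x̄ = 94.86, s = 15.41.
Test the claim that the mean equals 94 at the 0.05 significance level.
One-sample t-test:
H₀: μ = 94
H₁: μ ≠ 94
df = n - 1 = 21
t = (x̄ - μ₀) / (s/√n) = (94.86 - 94) / (15.41/√22) = 0.262
p-value = 0.7961

Since p-value > α = 0.05, we fail to reject H₀.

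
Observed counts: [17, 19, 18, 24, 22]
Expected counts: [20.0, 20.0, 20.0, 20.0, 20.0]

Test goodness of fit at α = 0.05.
Chi-square goodness of fit test:
H₀: observed counts match expected distribution
H₁: observed counts differ from expected distribution
df = k - 1 = 4
χ² = Σ(O - E)²/E
   = (17 - 20.0)²/20.0 + (19 - 20.0)²/20.0 + (18 - 20.0)²/20.0 + (24 - 20.0)²/20.0 + (22 - 20.0)²/20.0
   = 0.450 + 0.050 + 0.200 + 0.800 + 0.200
   = 1.70
p-value = 0.7907

Since p-value > α = 0.05, we fail to reject H₀.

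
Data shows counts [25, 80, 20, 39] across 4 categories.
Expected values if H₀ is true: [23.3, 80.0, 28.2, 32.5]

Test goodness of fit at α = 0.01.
Chi-square goodness of fit test:
H₀: observed counts match expected distribution
H₁: observed counts differ from expected distribution
df = k - 1 = 3
χ² = Σ(O - E)²/E
   = (25 - 23.3)²/23.3 + (80 - 80.0)²/80.0 + (20 - 28.2)²/28.2 + (39 - 32.5)²/32.5
   = 0.124 + 0.000 + 2.384 + 1.300
   = 3.81
p-value = 0.2829

Since p-value > α = 0.01, we fail to reject H₀.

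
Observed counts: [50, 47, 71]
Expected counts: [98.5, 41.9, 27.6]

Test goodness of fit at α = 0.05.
Chi-square goodness of fit test:
H₀: observed counts match expected distribution
H₁: observed counts differ from expected distribution
df = k - 1 = 2
χ² = Σ(O - E)²/E
   = (50 - 98.5)²/98.5 + (47 - 41.9)²/41.9 + (71 - 27.6)²/27.6
   = 23.881 + 0.621 + 68.245
   = 92.75
p-value < 0.0001

Since p-value < α = 0.05, we reject H₀.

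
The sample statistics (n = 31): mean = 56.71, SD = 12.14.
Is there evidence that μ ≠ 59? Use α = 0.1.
One-sample t-test:
H₀: μ = 59
H₁: μ ≠ 59
df = n - 1 = 30
t = (x̄ - μ₀) / (s/√n) = (56.71 - 59) / (12.14/√31) = -1.050
p-value = 0.3020

Since p-value > α = 0.1, we fail to reject H₀.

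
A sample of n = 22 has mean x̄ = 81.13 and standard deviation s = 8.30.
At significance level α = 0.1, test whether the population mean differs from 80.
One-sample t-test:
H₀: μ = 80
H₁: μ ≠ 80
df = n - 1 = 21
t = (x̄ - μ₀) / (s/√n) = (81.13 - 80) / (8.30/√22) = 0.639
p-value = 0.5300

Since p-value > α = 0.1, we fail to reject H₀.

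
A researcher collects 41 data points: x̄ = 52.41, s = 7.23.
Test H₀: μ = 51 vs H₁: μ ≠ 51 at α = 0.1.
One-sample t-test:
H₀: μ = 51
H₁: μ ≠ 51
df = n - 1 = 40
t = (x̄ - μ₀) / (s/√n) = (52.41 - 51) / (7.23/√41) = 1.249
p-value = 0.2190

Since p-value > α = 0.1, we fail to reject H₀.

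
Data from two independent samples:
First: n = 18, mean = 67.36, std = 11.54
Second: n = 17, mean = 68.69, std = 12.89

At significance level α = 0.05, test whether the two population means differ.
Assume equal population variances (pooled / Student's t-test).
Student's two-sample t-test (equal variances):
H₀: μ₁ = μ₂
H₁: μ₁ ≠ μ₂
df = n₁ + n₂ - 2 = 33
Pooled variance s_p² = [(n₁-1)s₁² + (n₂-1)s₂²] / (n₁ + n₂ - 2) = [(17)(11.54²) + (16)(12.89²)] / 33 = 149.1621
SE = √(s_p²(1/n₁ + 1/n₂)) = √(149.1621 × (1/18 + 1/17)) = 4.1305
t = (x̄₁ - x̄₂) / SE = (67.36 - 68.69) / 4.1305 = -1.33 / 4.1305 = -0.322
p-value = 0.7495

Since p-value > α = 0.05, we fail to reject H₀.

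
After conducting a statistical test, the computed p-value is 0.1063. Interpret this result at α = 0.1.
Since p = 0.1063 > α = 0.1, fail to reject H₀.
There is insufficient evidence to reject the null hypothesis; the result is not statistically significant at the 0.1 level.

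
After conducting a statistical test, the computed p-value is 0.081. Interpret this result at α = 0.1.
Since p = 0.081 < α = 0.1, reject H₀.
There is sufficient evidence to reject the null hypothesis; the result is statistically significant at the 0.1 level.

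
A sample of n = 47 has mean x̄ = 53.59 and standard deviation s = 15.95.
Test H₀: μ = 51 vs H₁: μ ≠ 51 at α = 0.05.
One-sample t-test:
H₀: μ = 51
H₁: μ ≠ 51
df = n - 1 = 46
t = (x̄ - μ₀) / (s/√n) = (53.59 - 51) / (15.95/√47) = 1.113
p-value = 0.2714

Since p-value > α = 0.05, we fail to reject H₀.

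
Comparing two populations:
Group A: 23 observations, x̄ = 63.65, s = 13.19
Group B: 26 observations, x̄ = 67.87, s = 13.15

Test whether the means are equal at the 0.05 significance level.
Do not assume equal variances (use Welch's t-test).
Welch's two-sample t-test:
H₀: μ₁ = μ₂
H₁: μ₁ ≠ μ₂
s₁²/n₁ = 13.19²/23 = 7.5642,  s₂²/n₂ = 13.15²/26 = 6.6509
SE = √(s₁²/n₁ + s₂²/n₂) = √(7.5642 + 6.6509) = 3.7703
df (Welch-Satterthwaite) = (s₁²/n₁ + s₂²/n₂)² / [(s₁²/n₁)²/(n₁-1) + (s₂²/n₂)²/(n₂-1)] ≈ 46.24
t = (x̄₁ - x̄₂) / SE = (63.65 - 67.87) / 3.7703 = -4.22 / 3.7703 = -1.119
p-value = 0.2688

Since p-value > α = 0.05, we fail to reject H₀.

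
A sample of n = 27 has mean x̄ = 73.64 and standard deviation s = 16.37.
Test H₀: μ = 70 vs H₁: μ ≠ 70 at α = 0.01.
One-sample t-test:
H₀: μ = 70
H₁: μ ≠ 70
df = n - 1 = 26
t = (x̄ - μ₀) / (s/√n) = (73.64 - 70) / (16.37/√27) = 1.155
p-value = 0.2584

Since p-value > α = 0.01, we fail to reject H₀.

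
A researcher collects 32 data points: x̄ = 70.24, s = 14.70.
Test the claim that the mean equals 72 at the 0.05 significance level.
One-sample t-test:
H₀: μ = 72
H₁: μ ≠ 72
df = n - 1 = 31
t = (x̄ - μ₀) / (s/√n) = (70.24 - 72) / (14.70/√32) = -0.677
p-value = 0.5032

Since p-value > α = 0.05, we fail to reject H₀.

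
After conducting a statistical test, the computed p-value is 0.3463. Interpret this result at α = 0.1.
Since p = 0.3463 > α = 0.1, fail to reject H₀.
There is insufficient evidence to reject the null hypothesis; the result is not statistically significant at the 0.1 level.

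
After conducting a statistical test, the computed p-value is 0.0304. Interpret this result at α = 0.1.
Since p = 0.0304 < α = 0.1, reject H₀.
There is sufficient evidence to reject the null hypothesis; the result is statistically significant at the 0.1 level.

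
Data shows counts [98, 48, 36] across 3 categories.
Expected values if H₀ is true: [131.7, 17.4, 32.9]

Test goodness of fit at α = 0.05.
Chi-square goodness of fit test:
H₀: observed counts match expected distribution
H₁: observed counts differ from expected distribution
df = k - 1 = 2
χ² = Σ(O - E)²/E
   = (98 - 131.7)²/131.7 + (48 - 17.4)²/17.4 + (36 - 32.9)²/32.9
   = 8.623 + 53.814 + 0.292
   = 62.73
p-value < 0.0001

Since p-value < α = 0.05, we reject H₀.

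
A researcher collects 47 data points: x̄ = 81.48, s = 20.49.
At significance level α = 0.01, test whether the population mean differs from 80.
One-sample t-test:
H₀: μ = 80
H₁: μ ≠ 80
df = n - 1 = 46
t = (x̄ - μ₀) / (s/√n) = (81.48 - 80) / (20.49/√47) = 0.495
p-value = 0.6228

Since p-value > α = 0.01, we fail to reject H₀.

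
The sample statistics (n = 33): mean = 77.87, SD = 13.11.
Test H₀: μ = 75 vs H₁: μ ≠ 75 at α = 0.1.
One-sample t-test:
H₀: μ = 75
H₁: μ ≠ 75
df = n - 1 = 32
t = (x̄ - μ₀) / (s/√n) = (77.87 - 75) / (13.11/√33) = 1.258
p-value = 0.2176

Since p-value > α = 0.1, we fail to reject H₀.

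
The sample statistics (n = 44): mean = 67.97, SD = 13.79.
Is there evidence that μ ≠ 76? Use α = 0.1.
One-sample t-test:
H₀: μ = 76
H₁: μ ≠ 76
df = n - 1 = 43
t = (x̄ - μ₀) / (s/√n) = (67.97 - 76) / (13.79/√44) = -3.863
p-value = 0.0004

Since p-value < α = 0.1, we reject H₀.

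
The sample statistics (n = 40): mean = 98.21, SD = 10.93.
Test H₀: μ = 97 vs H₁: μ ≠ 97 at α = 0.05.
One-sample t-test:
H₀: μ = 97
H₁: μ ≠ 97
df = n - 1 = 39
t = (x̄ - μ₀) / (s/√n) = (98.21 - 97) / (10.93/√40) = 0.700
p-value = 0.4880

Since p-value > α = 0.05, we fail to reject H₀.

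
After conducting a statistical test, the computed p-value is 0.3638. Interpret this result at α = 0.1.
Since p = 0.3638 > α = 0.1, fail to reject H₀.
There is insufficient evidence to reject the null hypothesis; the result is not statistically significant at the 0.1 level.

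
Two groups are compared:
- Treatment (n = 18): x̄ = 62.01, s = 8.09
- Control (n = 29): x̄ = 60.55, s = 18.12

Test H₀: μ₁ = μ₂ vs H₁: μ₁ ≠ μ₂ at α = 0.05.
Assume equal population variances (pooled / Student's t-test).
Student's two-sample t-test (equal variances):
H₀: μ₁ = μ₂
H₁: μ₁ ≠ μ₂
df = n₁ + n₂ - 2 = 45
Pooled variance s_p² = [(n₁-1)s₁² + (n₂-1)s₂²] / (n₁ + n₂ - 2) = [(17)(8.09²) + (28)(18.12²)] / 45 = 229.0218
SE = √(s_p²(1/n₁ + 1/n₂)) = √(229.0218 × (1/18 + 1/29)) = 4.5410
t = (x̄₁ - x̄₂) / SE = (62.01 - 60.55) / 4.5410 = 1.46 / 4.5410 = 0.322
p-value = 0.7493

Since p-value > α = 0.05, we fail to reject H₀.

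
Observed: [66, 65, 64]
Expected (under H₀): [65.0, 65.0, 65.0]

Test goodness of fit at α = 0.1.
Chi-square goodness of fit test:
H₀: observed counts match expected distribution
H₁: observed counts differ from expected distribution
df = k - 1 = 2
χ² = Σ(O - E)²/E
   = (66 - 65.0)²/65.0 + (65 - 65.0)²/65.0 + (64 - 65.0)²/65.0
   = 0.015 + 0.000 + 0.015
   = 0.03
p-value = 0.9847

Since p-value > α = 0.1, we fail to reject H₀.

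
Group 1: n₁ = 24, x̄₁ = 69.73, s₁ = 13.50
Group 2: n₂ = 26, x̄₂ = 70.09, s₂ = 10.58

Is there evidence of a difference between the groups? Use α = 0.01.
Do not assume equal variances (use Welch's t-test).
Welch's two-sample t-test:
H₀: μ₁ = μ₂
H₁: μ₁ ≠ μ₂
s₁²/n₁ = 13.50²/24 = 7.5938,  s₂²/n₂ = 10.58²/26 = 4.3052
SE = √(s₁²/n₁ + s₂²/n₂) = √(7.5938 + 4.3052) = 3.4495
df (Welch-Satterthwaite) = (s₁²/n₁ + s₂²/n₂)² / [(s₁²/n₁)²/(n₁-1) + (s₂²/n₂)²/(n₂-1)] ≈ 43.58
t = (x̄₁ - x̄₂) / SE = (69.73 - 70.09) / 3.4495 = -0.36 / 3.4495 = -0.104
p-value = 0.9174

Since p-value > α = 0.01, we fail to reject H₀.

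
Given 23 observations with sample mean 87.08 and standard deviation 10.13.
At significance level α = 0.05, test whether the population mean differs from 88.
One-sample t-test:
H₀: μ = 88
H₁: μ ≠ 88
df = n - 1 = 22
t = (x̄ - μ₀) / (s/√n) = (87.08 - 88) / (10.13/√23) = -0.436
p-value = 0.6674

Since p-value > α = 0.05, we fail to reject H₀.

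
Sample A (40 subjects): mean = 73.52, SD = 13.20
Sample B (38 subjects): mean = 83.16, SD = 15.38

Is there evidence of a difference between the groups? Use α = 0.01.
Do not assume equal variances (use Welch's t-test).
Welch's two-sample t-test:
H₀: μ₁ = μ₂
H₁: μ₁ ≠ μ₂
s₁²/n₁ = 13.20²/40 = 4.3560,  s₂²/n₂ = 15.38²/38 = 6.2249
SE = √(s₁²/n₁ + s₂²/n₂) = √(4.3560 + 6.2249) = 3.2528
df (Welch-Satterthwaite) = (s₁²/n₁ + s₂²/n₂)² / [(s₁²/n₁)²/(n₁-1) + (s₂²/n₂)²/(n₂-1)] ≈ 72.99
t = (x̄₁ - x̄₂) / SE = (73.52 - 83.16) / 3.2528 = -9.64 / 3.2528 = -2.964
p-value = 0.0041

Since p-value < α = 0.01, we reject H₀.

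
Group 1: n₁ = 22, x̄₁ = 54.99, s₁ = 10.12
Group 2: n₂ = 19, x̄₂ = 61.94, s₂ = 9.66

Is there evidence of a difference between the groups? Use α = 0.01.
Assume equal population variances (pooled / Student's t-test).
Student's two-sample t-test (equal variances):
H₀: μ₁ = μ₂
H₁: μ₁ ≠ μ₂
df = n₁ + n₂ - 2 = 39
Pooled variance s_p² = [(n₁-1)s₁² + (n₂-1)s₂²] / (n₁ + n₂ - 2) = [(21)(10.12²) + (18)(9.66²)] / 39 = 98.2150
SE = √(s_p²(1/n₁ + 1/n₂)) = √(98.2150 × (1/22 + 1/19)) = 3.1038
t = (x̄₁ - x̄₂) / SE = (54.99 - 61.94) / 3.1038 = -6.95 / 3.1038 = -2.239
p-value = 0.0309

Since p-value > α = 0.01, we fail to reject H₀.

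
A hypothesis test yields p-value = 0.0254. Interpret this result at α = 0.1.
Since p = 0.0254 < α = 0.1, reject H₀.
There is sufficient evidence to reject the null hypothesis; the result is statistically significant at the 0.1 level.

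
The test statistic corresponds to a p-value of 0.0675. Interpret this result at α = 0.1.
Since p = 0.0675 < α = 0.1, reject H₀.
There is sufficient evidence to reject the null hypothesis; the result is statistically significant at the 0.1 level.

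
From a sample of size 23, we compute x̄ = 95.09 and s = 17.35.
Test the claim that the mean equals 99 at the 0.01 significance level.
One-sample t-test:
H₀: μ = 99
H₁: μ ≠ 99
df = n - 1 = 22
t = (x̄ - μ₀) / (s/√n) = (95.09 - 99) / (17.35/√23) = -1.081
p-value = 0.2915

Since p-value > α = 0.01, we fail to reject H₀.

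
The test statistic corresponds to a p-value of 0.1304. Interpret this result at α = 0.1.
Since p = 0.1304 > α = 0.1, fail to reject H₀.
There is insufficient evidence to reject the null hypothesis; the result is not statistically significant at the 0.1 level.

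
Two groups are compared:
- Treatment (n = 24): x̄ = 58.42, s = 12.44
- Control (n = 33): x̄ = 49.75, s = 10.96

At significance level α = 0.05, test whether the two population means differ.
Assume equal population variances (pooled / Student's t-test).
Student's two-sample t-test (equal variances):
H₀: μ₁ = μ₂
H₁: μ₁ ≠ μ₂
df = n₁ + n₂ - 2 = 55
Pooled variance s_p² = [(n₁-1)s₁² + (n₂-1)s₂²] / (n₁ + n₂ - 2) = [(23)(12.44²) + (32)(10.96²)] / 55 = 134.6041
SE = √(s_p²(1/n₁ + 1/n₂)) = √(134.6041 × (1/24 + 1/33)) = 3.1125
t = (x̄₁ - x̄₂) / SE = (58.42 - 49.75) / 3.1125 = 8.67 / 3.1125 = 2.786
p-value = 0.0073

Since p-value < α = 0.05, we reject H₀.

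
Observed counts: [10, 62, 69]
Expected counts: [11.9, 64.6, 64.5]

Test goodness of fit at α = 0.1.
Chi-square goodness of fit test:
H₀: observed counts match expected distribution
H₁: observed counts differ from expected distribution
df = k - 1 = 2
χ² = Σ(O - E)²/E
   = (10 - 11.9)²/11.9 + (62 - 64.6)²/64.6 + (69 - 64.5)²/64.5
   = 0.303 + 0.105 + 0.314
   = 0.72
p-value = 0.6970

Since p-value > α = 0.1, we fail to reject H₀.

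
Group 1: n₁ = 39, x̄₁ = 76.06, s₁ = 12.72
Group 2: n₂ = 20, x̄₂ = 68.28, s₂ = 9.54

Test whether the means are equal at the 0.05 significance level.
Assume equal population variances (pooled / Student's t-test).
Student's two-sample t-test (equal variances):
H₀: μ₁ = μ₂
H₁: μ₁ ≠ μ₂
df = n₁ + n₂ - 2 = 57
Pooled variance s_p² = [(n₁-1)s₁² + (n₂-1)s₂²] / (n₁ + n₂ - 2) = [(38)(12.72²) + (19)(9.54²)] / 57 = 138.2028
SE = √(s_p²(1/n₁ + 1/n₂)) = √(138.2028 × (1/39 + 1/20)) = 3.2332
t = (x̄₁ - x̄₂) / SE = (76.06 - 68.28) / 3.2332 = 7.78 / 3.2332 = 2.406
p-value = 0.0194

Since p-value < α = 0.05, we reject H₀.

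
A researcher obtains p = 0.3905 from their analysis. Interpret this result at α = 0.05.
Since p = 0.3905 > α = 0.05, fail to reject H₀.
There is insufficient evidence to reject the null hypothesis; the result is not statistically significant at the 0.05 level.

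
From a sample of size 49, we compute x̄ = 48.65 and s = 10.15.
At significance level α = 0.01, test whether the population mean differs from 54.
One-sample t-test:
H₀: μ = 54
H₁: μ ≠ 54
df = n - 1 = 48
t = (x̄ - μ₀) / (s/√n) = (48.65 - 54) / (10.15/√49) = -3.690
p-value = 0.0006

Since p-value < α = 0.01, we reject H₀.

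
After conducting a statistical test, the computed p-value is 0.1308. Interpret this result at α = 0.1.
Since p = 0.1308 > α = 0.1, fail to reject H₀.
There is insufficient evidence to reject the null hypothesis; the result is not statistically significant at the 0.1 level.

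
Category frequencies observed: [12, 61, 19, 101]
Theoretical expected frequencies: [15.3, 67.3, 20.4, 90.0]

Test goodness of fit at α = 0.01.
Chi-square goodness of fit test:
H₀: observed counts match expected distribution
H₁: observed counts differ from expected distribution
df = k - 1 = 3
χ² = Σ(O - E)²/E
   = (12 - 15.3)²/15.3 + (61 - 67.3)²/67.3 + (19 - 20.4)²/20.4 + (101 - 90.0)²/90.0
   = 0.712 + 0.590 + 0.096 + 1.344
   = 2.74
p-value = 0.4331

Since p-value > α = 0.01, we fail to reject H₀.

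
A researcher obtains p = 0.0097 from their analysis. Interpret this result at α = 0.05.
Since p = 0.0097 < α = 0.05, reject H₀.
There is sufficient evidence to reject the null hypothesis; the result is statistically significant at the 0.05 level.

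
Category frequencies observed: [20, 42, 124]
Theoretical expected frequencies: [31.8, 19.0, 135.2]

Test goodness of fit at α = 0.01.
Chi-square goodness of fit test:
H₀: observed counts match expected distribution
H₁: observed counts differ from expected distribution
df = k - 1 = 2
χ² = Σ(O - E)²/E
   = (20 - 31.8)²/31.8 + (42 - 19.0)²/19.0 + (124 - 135.2)²/135.2
   = 4.379 + 27.842 + 0.928
   = 33.15
p-value < 0.0001

Since p-value < α = 0.01, we reject H₀.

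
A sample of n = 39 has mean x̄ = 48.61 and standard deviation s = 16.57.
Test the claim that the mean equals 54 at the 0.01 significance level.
One-sample t-test:
H₀: μ = 54
H₁: μ ≠ 54
df = n - 1 = 38
t = (x̄ - μ₀) / (s/√n) = (48.61 - 54) / (16.57/√39) = -2.031
p-value = 0.0492

Since p-value > α = 0.01, we fail to reject H₀.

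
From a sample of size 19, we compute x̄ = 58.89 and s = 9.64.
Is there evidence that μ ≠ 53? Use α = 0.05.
One-sample t-test:
H₀: μ = 53
H₁: μ ≠ 53
df = n - 1 = 18
t = (x̄ - μ₀) / (s/√n) = (58.89 - 53) / (9.64/√19) = 2.663
p-value = 0.0158

Since p-value < α = 0.05, we reject H₀.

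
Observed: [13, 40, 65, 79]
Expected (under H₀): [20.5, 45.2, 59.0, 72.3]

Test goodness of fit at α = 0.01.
Chi-square goodness of fit test:
H₀: observed counts match expected distribution
H₁: observed counts differ from expected distribution
df = k - 1 = 3
χ² = Σ(O - E)²/E
   = (13 - 20.5)²/20.5 + (40 - 45.2)²/45.2 + (65 - 59.0)²/59.0 + (79 - 72.3)²/72.3
   = 2.744 + 0.598 + 0.610 + 0.621
   = 4.57
p-value = 0.2059

Since p-value > α = 0.01, we fail to reject H₀.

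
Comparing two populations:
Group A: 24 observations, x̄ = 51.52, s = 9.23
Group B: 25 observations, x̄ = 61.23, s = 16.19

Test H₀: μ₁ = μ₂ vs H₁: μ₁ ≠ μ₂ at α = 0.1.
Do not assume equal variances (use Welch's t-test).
Welch's two-sample t-test:
H₀: μ₁ = μ₂
H₁: μ₁ ≠ μ₂
s₁²/n₁ = 9.23²/24 = 3.5497,  s₂²/n₂ = 16.19²/25 = 10.4846
SE = √(s₁²/n₁ + s₂²/n₂) = √(3.5497 + 10.4846) = 3.7462
df (Welch-Satterthwaite) = (s₁²/n₁ + s₂²/n₂)² / [(s₁²/n₁)²/(n₁-1) + (s₂²/n₂)²/(n₂-1)] ≈ 38.41
t = (x̄₁ - x̄₂) / SE = (51.52 - 61.23) / 3.7462 = -9.71 / 3.7462 = -2.592
p-value = 0.0134

Since p-value < α = 0.1, we reject H₀.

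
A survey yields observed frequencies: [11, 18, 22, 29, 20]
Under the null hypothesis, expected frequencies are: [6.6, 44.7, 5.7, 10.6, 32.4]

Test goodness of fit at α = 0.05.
Chi-square goodness of fit test:
H₀: observed counts match expected distribution
H₁: observed counts differ from expected distribution
df = k - 1 = 4
χ² = Σ(O - E)²/E
   = (11 - 6.6)²/6.6 + (18 - 44.7)²/44.7 + (22 - 5.7)²/5.7 + (29 - 10.6)²/10.6 + (20 - 32.4)²/32.4
   = 2.933 + 15.948 + 46.612 + 31.940 + 4.746
   = 102.18
p-value < 0.0001

Since p-value < α = 0.05, we reject H₀.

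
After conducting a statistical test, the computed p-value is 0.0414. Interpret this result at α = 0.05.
Since p = 0.0414 < α = 0.05, reject H₀.
There is sufficient evidence to reject the null hypothesis; the result is statistically significant at the 0.05 level.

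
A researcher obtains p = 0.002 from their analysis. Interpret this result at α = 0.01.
Since p = 0.002 < α = 0.01, reject H₀.
There is sufficient evidence to reject the null hypothesis; the result is statistically significant at the 0.01 level.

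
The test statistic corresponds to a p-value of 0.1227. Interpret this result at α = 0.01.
Since p = 0.1227 > α = 0.01, fail to reject H₀.
There is insufficient evidence to reject the null hypothesis; the result is not statistically significant at the 0.01 level.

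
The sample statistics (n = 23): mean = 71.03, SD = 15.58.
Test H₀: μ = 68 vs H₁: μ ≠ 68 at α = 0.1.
One-sample t-test:
H₀: μ = 68
H₁: μ ≠ 68
df = n - 1 = 22
t = (x̄ - μ₀) / (s/√n) = (71.03 - 68) / (15.58/√23) = 0.933
p-value = 0.3611

Since p-value > α = 0.1, we fail to reject H₀.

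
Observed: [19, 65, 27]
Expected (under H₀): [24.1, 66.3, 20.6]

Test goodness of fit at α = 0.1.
Chi-square goodness of fit test:
H₀: observed counts match expected distribution
H₁: observed counts differ from expected distribution
df = k - 1 = 2
χ² = Σ(O - E)²/E
   = (19 - 24.1)²/24.1 + (65 - 66.3)²/66.3 + (27 - 20.6)²/20.6
   = 1.079 + 0.025 + 1.988
   = 3.09
p-value = 0.2130

Since p-value > α = 0.1, we fail to reject H₀.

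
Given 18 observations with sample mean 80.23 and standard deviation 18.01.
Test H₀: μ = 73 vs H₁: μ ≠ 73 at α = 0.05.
One-sample t-test:
H₀: μ = 73
H₁: μ ≠ 73
df = n - 1 = 17
t = (x̄ - μ₀) / (s/√n) = (80.23 - 73) / (18.01/√18) = 1.703
p-value = 0.1067

Since p-value > α = 0.05, we fail to reject H₀.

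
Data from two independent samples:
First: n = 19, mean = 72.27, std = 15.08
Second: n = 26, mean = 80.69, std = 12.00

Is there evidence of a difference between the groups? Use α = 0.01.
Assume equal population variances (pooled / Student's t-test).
Student's two-sample t-test (equal variances):
H₀: μ₁ = μ₂
H₁: μ₁ ≠ μ₂
df = n₁ + n₂ - 2 = 43
Pooled variance s_p² = [(n₁-1)s₁² + (n₂-1)s₂²] / (n₁ + n₂ - 2) = [(18)(15.08²) + (25)(12.00²)] / 43 = 178.9143
SE = √(s_p²(1/n₁ + 1/n₂)) = √(178.9143 × (1/19 + 1/26)) = 4.0371
t = (x̄₁ - x̄₂) / SE = (72.27 - 80.69) / 4.0371 = -8.42 / 4.0371 = -2.086
p-value = 0.0430

Since p-value > α = 0.01, we fail to reject H₀.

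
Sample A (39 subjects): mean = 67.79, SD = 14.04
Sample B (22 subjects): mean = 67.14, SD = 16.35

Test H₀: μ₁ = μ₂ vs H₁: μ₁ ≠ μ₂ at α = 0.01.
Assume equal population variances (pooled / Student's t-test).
Student's two-sample t-test (equal variances):
H₀: μ₁ = μ₂
H₁: μ₁ ≠ μ₂
df = n₁ + n₂ - 2 = 59
Pooled variance s_p² = [(n₁-1)s₁² + (n₂-1)s₂²] / (n₁ + n₂ - 2) = [(38)(14.04²) + (21)(16.35²)] / 59 = 222.1084
SE = √(s_p²(1/n₁ + 1/n₂)) = √(222.1084 × (1/39 + 1/22)) = 3.9738
t = (x̄₁ - x̄₂) / SE = (67.79 - 67.14) / 3.9738 = 0.65 / 3.9738 = 0.164
p-value = 0.8706

Since p-value > α = 0.01, we fail to reject H₀.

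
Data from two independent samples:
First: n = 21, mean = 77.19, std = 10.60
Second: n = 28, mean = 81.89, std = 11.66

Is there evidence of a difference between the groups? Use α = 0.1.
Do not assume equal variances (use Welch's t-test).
Welch's two-sample t-test:
H₀: μ₁ = μ₂
H₁: μ₁ ≠ μ₂
s₁²/n₁ = 10.60²/21 = 5.3505,  s₂²/n₂ = 11.66²/28 = 4.8556
SE = √(s₁²/n₁ + s₂²/n₂) = √(5.3505 + 4.8556) = 3.1947
df (Welch-Satterthwaite) = (s₁²/n₁ + s₂²/n₂)² / [(s₁²/n₁)²/(n₁-1) + (s₂²/n₂)²/(n₂-1)] ≈ 45.20
t = (x̄₁ - x̄₂) / SE = (77.19 - 81.89) / 3.1947 = -4.70 / 3.1947 = -1.471
p-value = 0.1482

Since p-value > α = 0.1, we fail to reject H₀.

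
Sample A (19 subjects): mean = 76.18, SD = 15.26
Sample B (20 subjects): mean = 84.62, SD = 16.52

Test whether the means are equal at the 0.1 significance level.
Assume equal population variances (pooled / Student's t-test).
Student's two-sample t-test (equal variances):
H₀: μ₁ = μ₂
H₁: μ₁ ≠ μ₂
df = n₁ + n₂ - 2 = 37
Pooled variance s_p² = [(n₁-1)s₁² + (n₂-1)s₂²] / (n₁ + n₂ - 2) = [(18)(15.26²) + (19)(16.52²)] / 37 = 253.4301
SE = √(s_p²(1/n₁ + 1/n₂)) = √(253.4301 × (1/19 + 1/20)) = 5.1000
t = (x̄₁ - x̄₂) / SE = (76.18 - 84.62) / 5.1000 = -8.44 / 5.1000 = -1.655
p-value = 0.1064

Since p-value > α = 0.1, we fail to reject H₀.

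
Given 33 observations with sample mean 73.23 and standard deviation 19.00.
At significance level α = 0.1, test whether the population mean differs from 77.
One-sample t-test:
H₀: μ = 77
H₁: μ ≠ 77
df = n - 1 = 32
t = (x̄ - μ₀) / (s/√n) = (73.23 - 77) / (19.00/√33) = -1.140
p-value = 0.2628

Since p-value > α = 0.1, we fail to reject H₀.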